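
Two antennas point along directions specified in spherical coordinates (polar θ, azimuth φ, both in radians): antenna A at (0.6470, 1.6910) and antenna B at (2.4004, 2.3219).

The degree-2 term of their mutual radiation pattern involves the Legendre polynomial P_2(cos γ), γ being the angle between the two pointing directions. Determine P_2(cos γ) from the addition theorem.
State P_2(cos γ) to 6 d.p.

Addition theorem: P_2(cos γ) = (4π/5) Σ_m Y*_{lm}(Ω₁) Y_{lm}(Ω₂), m = −2…2:
  [-2]  conj(Y_{2,-2})(Ω₁) = -0.136321-0.033419i ; Y_{2,-2}(Ω₂) = -0.012068+0.175670i ; Δ = +0.007516-0.023544i
  [-1]  conj(Y_{2,-1})(Ω₁) = -0.044557+0.368890i ; Y_{2,-1}(Ω₂) = +0.262582+0.281239i ; Δ = -0.115446+0.084333i
  [+0]  conj(Y_{2,0})(Ω₁) = +0.286979-0.000000i ; Y_{2,0}(Ω₂) = +0.199467+0.000000i ; Δ = +0.057243+0.000000i
  [+1]  conj(Y_{2,1})(Ω₁) = +0.044557+0.368890i ; Y_{2,1}(Ω₂) = -0.262582+0.281239i ; Δ = -0.115446-0.084333i
  [+2]  conj(Y_{2,2})(Ω₁) = -0.136321+0.033419i ; Y_{2,2}(Ω₂) = -0.012068-0.175670i ; Δ = +0.007516+0.023544i
Σ over m = -0.158617+0.000000i; ×(4π/5) → -0.398649+0.000000i. Real part: -0.398649

-0.398649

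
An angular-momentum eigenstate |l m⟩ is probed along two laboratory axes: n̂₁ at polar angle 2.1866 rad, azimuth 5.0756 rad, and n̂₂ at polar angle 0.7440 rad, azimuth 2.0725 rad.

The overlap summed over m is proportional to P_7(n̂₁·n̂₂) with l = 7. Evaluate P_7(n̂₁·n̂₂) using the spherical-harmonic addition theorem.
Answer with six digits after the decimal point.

Summing Y*_{l m}(θ₁,φ₁)·Y_{l m}(θ₂,φ₂) over m ∈ [−7, 7]; prefactor 4π/(2·7+1) = 0.837758:
  m=-7: Y*=-0.068108-0.099743i  Y=-0.011825-0.030458i  product -0.002233+0.003254i
  m=-6: Y*=-0.182784+0.262378i  Y=+0.131671+0.017398i  product -0.028632+0.031368i
  m=-5: Y*=+0.430583+0.107774i  Y=-0.186720+0.254445i  product -0.107821+0.089436i
  m=-4: Y*=-0.029621-0.249961i  Y=-0.193681-0.415691i  product -0.098169+0.060726i
  m=-3: Y*=+0.165489-0.086400i  Y=+0.314733+0.020703i  product +0.053874-0.023767i
  m=-2: Y*=-0.260308-0.231283i  Y=+0.074937-0.117587i  product -0.046703+0.013277i
  m=-1: Y*=+0.016172-0.042549i  Y=+0.185618+0.338400i  product +0.017401-0.002425i
  m=+0: Y*=-0.350546-0.000000i  Y=+0.024855+0.000000i  product -0.008713-0.000000i
  m=+1: Y*=-0.016172-0.042549i  Y=-0.185618+0.338400i  product +0.017401+0.002425i
  m=+2: Y*=-0.260308+0.231283i  Y=+0.074937+0.117587i  product -0.046703-0.013277i
  m=+3: Y*=-0.165489-0.086400i  Y=-0.314733+0.020703i  product +0.053874+0.023767i
  m=+4: Y*=-0.029621+0.249961i  Y=-0.193681+0.415691i  product -0.098169-0.060726i
  m=+5: Y*=-0.430583+0.107774i  Y=+0.186720+0.254445i  product -0.107821-0.089436i
  m=+6: Y*=-0.182784-0.262378i  Y=+0.131671-0.017398i  product -0.028632-0.031368i
  m=+7: Y*=+0.068108-0.099743i  Y=+0.011825-0.030458i  product -0.002233-0.003254i
Accumulated sum -0.433281-0.000000i; after 4π/(2l+1) scaling, -0.362984-0.000000i ⇒ P_7 = -0.362984

-0.362984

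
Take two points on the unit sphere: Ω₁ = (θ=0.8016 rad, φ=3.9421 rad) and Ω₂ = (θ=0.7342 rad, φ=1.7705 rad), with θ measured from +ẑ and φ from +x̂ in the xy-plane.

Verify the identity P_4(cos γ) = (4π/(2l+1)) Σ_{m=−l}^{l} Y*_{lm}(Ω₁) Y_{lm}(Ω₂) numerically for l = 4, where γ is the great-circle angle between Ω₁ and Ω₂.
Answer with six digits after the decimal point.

Summing Y*_{l m}(θ₁,φ₁)·Y_{l m}(θ₂,φ₂) over m ∈ [−4, 4]; prefactor 4π/(2·4+1) = 1.396263:
  [-4]  conj(Y_{4,-4})(Ω₁) = -0.117703-0.007122i ; Y_{4,-4}(Ω₂) = +0.062202-0.063894i ; Δ = -0.007776+0.007078i
  [-3]  conj(Y_{4,-3})(Ω₁) = +0.238426-0.217735i ; Y_{4,-3}(Ω₂) = +0.157590+0.230789i ; Δ = +0.087824+0.020713i
  [-2]  conj(Y_{4,-2})(Ω₁) = -0.012452+0.411933i ; Y_{4,-2}(Ω₂) = -0.395358+0.166879i ; Δ = -0.063820-0.164939i
  [-1]  conj(Y_{4,-1})(Ω₁) = -0.063647-0.065600i ; Y_{4,-1}(Ω₂) = -0.040040-0.197824i ; Δ = -0.010429+0.015217i
  [+0]  conj(Y_{4,0})(Ω₁) = -0.351400-0.000000i ; Y_{4,0}(Ω₂) = -0.307099+0.000000i ; Δ = +0.107914+0.000000i
  [+1]  conj(Y_{4,1})(Ω₁) = +0.063647-0.065600i ; Y_{4,1}(Ω₂) = +0.040040-0.197824i ; Δ = -0.010429-0.015217i
  [+2]  conj(Y_{4,2})(Ω₁) = -0.012452-0.411933i ; Y_{4,2}(Ω₂) = -0.395358-0.166879i ; Δ = -0.063820+0.164939i
  [+3]  conj(Y_{4,3})(Ω₁) = -0.238426-0.217735i ; Y_{4,3}(Ω₂) = -0.157590+0.230789i ; Δ = +0.087824-0.020713i
  [+4]  conj(Y_{4,4})(Ω₁) = -0.117703+0.007122i ; Y_{4,4}(Ω₂) = +0.062202+0.063894i ; Δ = -0.007776-0.007078i
Accumulated sum +0.119513+0.000000i; after 4π/(2l+1) scaling, +0.166872+0.000000i ⇒ P_4 = 0.166872

0.166872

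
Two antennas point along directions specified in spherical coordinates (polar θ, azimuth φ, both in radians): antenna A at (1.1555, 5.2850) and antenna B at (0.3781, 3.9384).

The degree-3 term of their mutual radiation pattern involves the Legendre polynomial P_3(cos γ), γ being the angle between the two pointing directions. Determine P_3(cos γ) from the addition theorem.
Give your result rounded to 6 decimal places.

-0.447186

Term-by-term m-sum for l=3 (normalisation 4π/7 = 1.795196):
  m=-3: -0.31617 - 0.04683j × 0.01534 + 0.01433j = -0.00418 - 0.00525j  (running Σ = -0.00418 - 0.00525j)
  m=-2: -0.14252 - 0.31442j × -0.00295 - 0.12940j = -0.04027 + 0.01937j  (running Σ = -0.04444 + 0.01412j)
  m=-1: -0.02982 + 0.04625j × -0.27675 + 0.28314j = -0.00484 - 0.02124j  (running Σ = -0.04929 - 0.00712j)
  m=0: -0.32914 + 0.00000j × 0.45732 + 0.00000j = -0.15052 + 0.00000j  (running Σ = -0.19981 - 0.00712j)
  m=1: 0.02982 + 0.04625j × 0.27675 + 0.28314j = -0.00484 + 0.02124j  (running Σ = -0.20466 + 0.01412j)
  m=2: -0.14252 + 0.31442j × -0.00295 + 0.12940j = -0.04027 - 0.01937j  (running Σ = -0.24492 - 0.00525j)
  m=3: 0.31617 - 0.04683j × -0.01534 + 0.01433j = -0.00418 + 0.00525j  (running Σ = -0.24910 + 0.00000j)
Σ over m = -0.24910 + 0.00000j; ×(4π/7) → -0.44719 + 0.00000j. Real part: -0.447186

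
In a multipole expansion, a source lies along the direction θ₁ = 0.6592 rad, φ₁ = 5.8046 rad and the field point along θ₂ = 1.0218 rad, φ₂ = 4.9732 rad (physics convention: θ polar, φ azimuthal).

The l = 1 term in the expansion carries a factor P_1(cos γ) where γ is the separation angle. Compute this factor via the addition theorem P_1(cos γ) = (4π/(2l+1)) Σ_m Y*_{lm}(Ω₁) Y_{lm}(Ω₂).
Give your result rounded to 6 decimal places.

Summing Y*_{l m}(θ₁,φ₁)·Y_{l m}(θ₂,φ₂) over m ∈ [−1, 1]; prefactor 4π/(2·1+1) = 4.188790:
  m=-1: Y*=+0.187835-0.097451i  Y=+0.075999+0.284756i  product +0.042025+0.046081i
  m=+0: Y*=+0.386232-0.000000i  Y=+0.254968+0.000000i  product +0.098477+0.000000i
  m=+1: Y*=-0.187835-0.097451i  Y=-0.075999+0.284756i  product +0.042025-0.046081i
Total Σ_m = +0.182527+0.000000i. Multiply by 4.188790: +0.764567+0.000000i. P_1(cos γ) = 0.764567

0.764567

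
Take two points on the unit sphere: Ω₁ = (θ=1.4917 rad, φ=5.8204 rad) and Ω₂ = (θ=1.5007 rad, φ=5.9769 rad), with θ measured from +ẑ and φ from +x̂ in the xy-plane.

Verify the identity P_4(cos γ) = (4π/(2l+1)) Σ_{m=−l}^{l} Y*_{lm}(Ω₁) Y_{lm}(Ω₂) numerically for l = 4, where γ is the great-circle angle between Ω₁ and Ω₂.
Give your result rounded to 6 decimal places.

0.881378

Term-by-term m-sum for l=4 (normalisation 4π/9 = 1.396263):
  m=-4: Y*=(-0.120919, -0.419963)  Y=(0.148468, 0.412284)  product (0.155191, -0.112204)
  m=-3: Y*=(0.017776, -0.096349)  Y=(0.052799, 0.069174)  product (0.007603, -0.003857)
  m=-2: Y*=(-0.191182, 0.253996)  Y=(-0.263003, -0.184826)  product (0.097227, -0.031466)
  m=-1: Y*=(-0.098575, 0.049181)  Y=(-0.093462, -0.029556)  product (0.010667, -0.001683)
  m=+0: Y*=(0.297688, -0.000000)  Y=(0.301878, 0.000000)  product (0.089865, 0.000000)
  m=+1: Y*=(0.098575, 0.049181)  Y=(0.093462, -0.029556)  product (0.010667, 0.001683)
  m=+2: Y*=(-0.191182, -0.253996)  Y=(-0.263003, 0.184826)  product (0.097227, 0.031466)
  m=+3: Y*=(-0.017776, -0.096349)  Y=(-0.052799, 0.069174)  product (0.007603, 0.003857)
  m=+4: Y*=(-0.120919, 0.419963)  Y=(0.148468, -0.412284)  product (0.155191, 0.112204)
Total Σ_m = (0.631241, 0.000000). Multiply by 1.396263: (0.881378, 0.000000). P_4(cos γ) = 0.881378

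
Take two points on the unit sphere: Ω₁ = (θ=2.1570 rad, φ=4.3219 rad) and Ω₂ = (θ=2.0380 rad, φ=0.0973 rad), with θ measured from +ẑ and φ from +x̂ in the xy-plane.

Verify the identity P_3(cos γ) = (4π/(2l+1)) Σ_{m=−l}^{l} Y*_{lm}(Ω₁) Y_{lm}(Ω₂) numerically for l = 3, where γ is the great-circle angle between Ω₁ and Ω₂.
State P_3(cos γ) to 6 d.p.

0.146685

Expand P_3 via completeness: Σ_{m} conj(Y_{3,m}) at Ω₁ times Y_{3,m} at Ω₂ —
  [-3]  conj(Y_{3,-3})(Ω₁) = (0.222223, 0.093779) ; Y_{3,-3}(Ω₂) = (0.284385, -0.085453) ; Δ = (0.071210, 0.007680)
  [-2]  conj(Y_{3,-2})(Ω₁) = (0.278653, -0.276201) ; Y_{3,-2}(Ω₂) = (-0.359996, 0.070953) ; Δ = (-0.080717, 0.119202)
  [-1]  conj(Y_{3,-1})(Ω₁) = (-0.054330, -0.131989) ; Y_{3,-1}(Ω₂) = (0.004096, -0.000400) ; Δ = (-0.000275, -0.000519)
  [+0]  conj(Y_{3,0})(Ω₁) = (0.303436, -0.000000) ; Y_{3,0}(Ω₂) = (0.333754, 0.000000) ; Δ = (0.101273, 0.000000)
  [+1]  conj(Y_{3,1})(Ω₁) = (0.054330, -0.131989) ; Y_{3,1}(Ω₂) = (-0.004096, -0.000400) ; Δ = (-0.000275, 0.000519)
  [+2]  conj(Y_{3,2})(Ω₁) = (0.278653, 0.276201) ; Y_{3,2}(Ω₂) = (-0.359996, -0.070953) ; Δ = (-0.080717, -0.119202)
  [+3]  conj(Y_{3,3})(Ω₁) = (-0.222223, 0.093779) ; Y_{3,3}(Ω₂) = (-0.284385, -0.085453) ; Δ = (0.071210, -0.007680)
Total Σ_m = (0.081710, -0.000000). Multiply by 1.795196: (0.146685, -0.000000). P_3(cos γ) = 0.146685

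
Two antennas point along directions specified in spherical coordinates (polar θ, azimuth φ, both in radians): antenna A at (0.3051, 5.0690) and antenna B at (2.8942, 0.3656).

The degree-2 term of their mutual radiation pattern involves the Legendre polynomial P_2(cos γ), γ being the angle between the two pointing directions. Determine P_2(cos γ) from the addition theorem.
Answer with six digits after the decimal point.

Summing Y*_{l m}(θ₁,φ₁)·Y_{l m}(θ₂,φ₂) over m ∈ [−2, 2]; prefactor 4π/(2·2+1) = 2.513274:
  [-2]  conj(Y_{2,-2})(Ω₁) = -0.026359-0.022805i ; Y_{2,-2}(Ω₂) = +0.017242-0.015467i ; Δ = -0.000807+0.000015i
  [-1]  conj(Y_{2,-1})(Ω₁) = +0.077272-0.207421i ; Y_{2,-1}(Ω₂) = -0.171297+0.065574i ; Δ = +0.000365+0.040598i
  [+0]  conj(Y_{2,0})(Ω₁) = +0.545407-0.000000i ; Y_{2,0}(Ω₂) = +0.574046+0.000000i ; Δ = +0.313089+0.000000i
  [+1]  conj(Y_{2,1})(Ω₁) = -0.077272-0.207421i ; Y_{2,1}(Ω₂) = +0.171297+0.065574i ; Δ = +0.000365-0.040598i
  [+2]  conj(Y_{2,2})(Ω₁) = -0.026359+0.022805i ; Y_{2,2}(Ω₂) = +0.017242+0.015467i ; Δ = -0.000807-0.000015i
Σ over m = +0.312204+0.000000i; ×(4π/5) → +0.784654+0.000000i. Real part: 0.784654

0.784654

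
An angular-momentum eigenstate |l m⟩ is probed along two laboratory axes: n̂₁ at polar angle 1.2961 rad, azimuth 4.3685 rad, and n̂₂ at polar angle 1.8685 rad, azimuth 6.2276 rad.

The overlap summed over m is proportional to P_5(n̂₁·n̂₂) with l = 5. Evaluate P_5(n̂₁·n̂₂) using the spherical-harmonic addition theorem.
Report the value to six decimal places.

Expand P_5 via completeness: Σ_{m} conj(Y_{5,m}) at Ω₁ times Y_{5,m} at Ω₂ —
  [-5]  conj(Y_{5,-5})(Ω₁) = -0.379181+0.056784i ; Y_{5,-5}(Ω₂) = +0.356423+0.101691i ; Δ = -0.140923-0.018320i
  [-4]  conj(Y_{5,-4})(Ω₁) = +0.066289-0.335201i ; Y_{5,-4}(Ω₂) = -0.350769-0.079302i ; Δ = -0.049834+0.112321i
  [-3]  conj(Y_{5,-3})(Ω₁) = -0.089419-0.053494i ; Y_{5,-3}(Ω₂) = -0.067258-0.011321i ; Δ = +0.005409+0.004610i
  [-2]  conj(Y_{5,-2})(Ω₁) = +0.256430-0.210684i ; Y_{5,-2}(Ω₂) = +0.334991+0.037395i ; Δ = +0.093780-0.060988i
  [-1]  conj(Y_{5,-1})(Ω₁) = -0.008687-0.024258i ; Y_{5,-1}(Ω₂) = -0.015011-0.000835i ; Δ = +0.000110+0.000371i
  [+0]  conj(Y_{5,0})(Ω₁) = +0.323278-0.000000i ; Y_{5,0}(Ω₂) = -0.323958+0.000000i ; Δ = -0.104728+0.000000i
  [+1]  conj(Y_{5,1})(Ω₁) = +0.008687-0.024258i ; Y_{5,1}(Ω₂) = +0.015011-0.000835i ; Δ = +0.000110-0.000371i
  [+2]  conj(Y_{5,2})(Ω₁) = +0.256430+0.210684i ; Y_{5,2}(Ω₂) = +0.334991-0.037395i ; Δ = +0.093780+0.060988i
  [+3]  conj(Y_{5,3})(Ω₁) = +0.089419-0.053494i ; Y_{5,3}(Ω₂) = +0.067258-0.011321i ; Δ = +0.005409-0.004610i
  [+4]  conj(Y_{5,4})(Ω₁) = +0.066289+0.335201i ; Y_{5,4}(Ω₂) = -0.350769+0.079302i ; Δ = -0.049834-0.112321i
  [+5]  conj(Y_{5,5})(Ω₁) = +0.379181+0.056784i ; Y_{5,5}(Ω₂) = -0.356423+0.101691i ; Δ = -0.140923+0.018320i
Σ over m = -0.287646+0.000000i; ×(4π/11) → -0.328606+0.000000i. Real part: -0.328606

-0.328606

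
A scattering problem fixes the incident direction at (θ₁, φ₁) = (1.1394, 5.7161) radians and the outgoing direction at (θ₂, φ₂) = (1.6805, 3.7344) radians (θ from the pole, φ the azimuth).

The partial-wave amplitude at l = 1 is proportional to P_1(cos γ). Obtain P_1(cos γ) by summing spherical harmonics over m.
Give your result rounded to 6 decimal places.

Term-by-term m-sum for l=1 (normalisation 4π/3 = 4.188790):
  term(m=-1) = (-0.043051, 0.098807)   from Y*(Ω₁)=(0.264715, -0.168588), Y(Ω₂)=(-0.284822, 0.191864)
  term(m=+0) = (-0.010929, 0.000000)   from Y*(Ω₁)=(0.204304, -0.000000), Y(Ω₂)=(-0.053494, 0.000000)
  term(m=+1) = (-0.043051, -0.098807)   from Y*(Ω₁)=(-0.264715, -0.168588), Y(Ω₂)=(0.284822, 0.191864)
Accumulated sum (-0.097031, 0.000000); after 4π/(2l+1) scaling, (-0.406441, 0.000000) ⇒ P_1 = -0.406441

-0.406441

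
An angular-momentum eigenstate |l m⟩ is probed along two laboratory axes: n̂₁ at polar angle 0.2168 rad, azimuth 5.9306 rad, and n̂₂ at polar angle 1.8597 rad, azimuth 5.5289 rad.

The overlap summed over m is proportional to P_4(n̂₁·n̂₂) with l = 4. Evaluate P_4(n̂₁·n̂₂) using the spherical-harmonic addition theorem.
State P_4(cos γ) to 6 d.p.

0.345927

Addition theorem: P_4(cos γ) = (4π/9) Σ_m Y*_{lm}(Ω₁) Y_{lm}(Ω₂), m = −4…4:
  m=-4: Y*=(0.000151, -0.000935)  Y=(-0.370719, 0.046376)  product (-0.000013, 0.000354)
  m=-3: Y*=(0.005972, -0.010600)  Y=(0.200421, -0.241820)  product (-0.001366, -0.003569)
  m=-2: Y*=(0.066904, -0.056946)  Y=(-0.008254, -0.132471)  product (-0.008096, -0.008393)
  m=-1: Y*=(0.342863, -0.126160)  Y=(0.228966, 0.215144)  product (0.105646, 0.044878)
  m=+0: Y*=(0.658422, -0.000000)  Y=(0.084155, 0.000000)  product (0.055410, 0.000000)
  m=+1: Y*=(-0.342863, -0.126160)  Y=(-0.228966, 0.215144)  product (0.105646, -0.044878)
  m=+2: Y*=(0.066904, 0.056946)  Y=(-0.008254, 0.132471)  product (-0.008096, 0.008393)
  m=+3: Y*=(-0.005972, -0.010600)  Y=(-0.200421, -0.241820)  product (-0.001366, 0.003569)
  m=+4: Y*=(0.000151, 0.000935)  Y=(-0.370719, -0.046376)  product (-0.000013, -0.000354)
Σ over m = (0.247752, 0.000000); ×(4π/9) → (0.345927, 0.000000). Real part: 0.345927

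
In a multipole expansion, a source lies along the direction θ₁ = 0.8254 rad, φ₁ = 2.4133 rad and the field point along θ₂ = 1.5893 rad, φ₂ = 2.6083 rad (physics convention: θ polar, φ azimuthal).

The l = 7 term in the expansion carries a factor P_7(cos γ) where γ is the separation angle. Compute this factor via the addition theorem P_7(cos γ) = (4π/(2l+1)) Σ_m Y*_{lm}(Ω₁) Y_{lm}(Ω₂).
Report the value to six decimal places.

Addition theorem: P_7(cos γ) = (4π/15) Σ_m Y*_{lm}(Ω₁) Y_{lm}(Ω₂), m = −7…7:
  m=-7: Y*=(-0.021760, -0.053597)  Y=(0.414601, 0.278473)  product (0.005904, -0.028281)
  m=-6: Y*=(-0.067119, 0.188166)  Y=(0.034524, 0.002010)  product (-0.002695, 0.006361)
  m=-5: Y*=(0.343620, -0.187663)  Y=(-0.324555, 0.166963)  product (-0.080191, 0.118279)
  m=-4: Y*=(-0.421304, -0.097945)  Y=(-0.021673, 0.034387)  product (0.012499, -0.012365)
  m=-3: Y*=(0.073388, 0.104095)  Y=(0.009573, -0.329093)  product (0.034959, -0.023155)
  m=-2: Y*=(-0.034873, 0.304010)  Y=(-0.020919, -0.037911)  product (0.012255, -0.005037)
  m=-1: Y*=(0.206208, -0.183906)  Y=(0.272436, 0.160832)  product (0.085757, -0.016938)
  m=+0: Y*=(0.232328, -0.000000)  Y=(0.044084, 0.000000)  product (0.010242, 0.000000)
  m=+1: Y*=(-0.206208, -0.183906)  Y=(-0.272436, 0.160832)  product (0.085757, 0.016938)
  m=+2: Y*=(-0.034873, -0.304010)  Y=(-0.020919, 0.037911)  product (0.012255, 0.005037)
  m=+3: Y*=(-0.073388, 0.104095)  Y=(-0.009573, -0.329093)  product (0.034959, 0.023155)
  m=+4: Y*=(-0.421304, 0.097945)  Y=(-0.021673, -0.034387)  product (0.012499, 0.012365)
  m=+5: Y*=(-0.343620, -0.187663)  Y=(0.324555, 0.166963)  product (-0.080191, -0.118279)
  m=+6: Y*=(-0.067119, -0.188166)  Y=(0.034524, -0.002010)  product (-0.002695, -0.006361)
  m=+7: Y*=(0.021760, -0.053597)  Y=(-0.414601, 0.278473)  product (0.005904, 0.028281)
Σ over m = (0.147216, 0.000000); ×(4π/15) → (0.123331, 0.000000). Real part: 0.123331

0.123331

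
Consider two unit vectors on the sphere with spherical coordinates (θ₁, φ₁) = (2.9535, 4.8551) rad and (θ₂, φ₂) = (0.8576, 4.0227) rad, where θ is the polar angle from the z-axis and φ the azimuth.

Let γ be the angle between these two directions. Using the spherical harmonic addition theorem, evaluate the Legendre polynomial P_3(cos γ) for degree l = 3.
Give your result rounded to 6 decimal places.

0.410936

Addition theorem: P_3(cos γ) = (4π/7) Σ_m Y*_{lm}(Ω₁) Y_{lm}(Ω₂), m = −3…3:
  m=-3: Y*=(-0.001132, 0.002481)  Y=(0.158528, 0.086248)  product (-0.000394, 0.000296)
  m=-2: Y*=(0.033682, 0.009883)  Y=(-0.072758, -0.375444)  product (0.001260, -0.013365)
  m=-1: Y*=(0.032877, -0.228806)  Y=(-0.177330, 0.214994)  product (0.043362, 0.047642)
  m=+0: Y*=(-0.669102, -0.000000)  Y=(-0.209911, 0.000000)  product (0.140452, 0.000000)
  m=+1: Y*=(-0.032877, -0.228806)  Y=(0.177330, 0.214994)  product (0.043362, -0.047642)
  m=+2: Y*=(0.033682, -0.009883)  Y=(-0.072758, 0.375444)  product (0.001260, 0.013365)
  m=+3: Y*=(0.001132, 0.002481)  Y=(-0.158528, 0.086248)  product (-0.000394, -0.000296)
Total Σ_m = (0.228909, -0.000000). Multiply by 1.795196: (0.410936, -0.000000). P_3(cos γ) = 0.410936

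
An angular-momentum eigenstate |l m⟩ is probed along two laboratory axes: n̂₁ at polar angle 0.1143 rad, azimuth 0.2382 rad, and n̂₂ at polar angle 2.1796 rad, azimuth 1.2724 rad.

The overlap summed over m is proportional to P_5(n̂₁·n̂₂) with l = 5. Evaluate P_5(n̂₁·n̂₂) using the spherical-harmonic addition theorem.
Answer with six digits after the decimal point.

-0.043327

Summing Y*_{l m}(θ₁,φ₁)·Y_{l m}(θ₂,φ₂) over m ∈ [−5, 5]; prefactor 4π/(2·5+1) = 1.142397:
  term(m=-5) = 0.00000 + 0.00000j   from Y*(Ω₁)=0.00000 + 0.00001j, Y(Ω₂)=0.17189 - 0.01358j
  term(m=-4) = 0.00005 - 0.00008j   from Y*(Ω₁)=0.00014 + 0.00020j, Y(Ω₂)=-0.14001 - 0.35339j
  term(m=-3) = -0.00150 - 0.00006j   from Y*(Ω₁)=0.00306 + 0.00265j, Y(Ω₂)=-0.28962 + 0.23211j
  term(m=-2) = -0.00025 - 0.00046j   from Y*(Ω₁)=0.03817 + 0.01970j, Y(Ω₂)=-0.01016 - 0.00690j
  term(m=-1) = -0.04994 + 0.08397j   from Y*(Ω₁)=0.27117 + 0.06584j, Y(Ω₂)=-0.10292 + 0.33463j
  term(m=+0) = 0.06536 + 0.00000j   from Y*(Ω₁)=0.84610 + 0.00000j, Y(Ω₂)=0.07725 + 0.00000j
  term(m=+1) = -0.04994 - 0.08397j   from Y*(Ω₁)=-0.27117 + 0.06584j, Y(Ω₂)=0.10292 + 0.33463j
  term(m=+2) = -0.00025 + 0.00046j   from Y*(Ω₁)=0.03817 - 0.01970j, Y(Ω₂)=-0.01016 + 0.00690j
  term(m=+3) = -0.00150 + 0.00006j   from Y*(Ω₁)=-0.00306 + 0.00265j, Y(Ω₂)=0.28962 + 0.23211j
  term(m=+4) = 0.00005 + 0.00008j   from Y*(Ω₁)=0.00014 - 0.00020j, Y(Ω₂)=-0.14001 + 0.35339j
  term(m=+5) = 0.00000 - 0.00000j   from Y*(Ω₁)=-0.00000 + 0.00001j, Y(Ω₂)=-0.17189 - 0.01358j
Total Σ_m = -0.03793 - 0.00000j. Multiply by 1.142397: -0.04333 - 0.00000j. P_5(cos γ) = -0.043327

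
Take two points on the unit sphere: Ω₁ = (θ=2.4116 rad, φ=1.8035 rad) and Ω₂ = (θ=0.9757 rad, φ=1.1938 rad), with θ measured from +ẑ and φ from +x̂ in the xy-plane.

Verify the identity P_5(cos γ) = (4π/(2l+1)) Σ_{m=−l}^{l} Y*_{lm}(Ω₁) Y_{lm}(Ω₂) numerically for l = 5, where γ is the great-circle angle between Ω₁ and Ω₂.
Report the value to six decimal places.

0.065227

Expand P_5 via completeness: Σ_{m} conj(Y_{5,m}) at Ω₁ times Y_{5,m} at Ω₂ —
  m=-5: Y*=-0.056204+0.024246i  Y=+0.171887+0.055855i  product -0.011015+0.001028i
  m=-4: Y*=-0.129169-0.173494i  Y=+0.024286+0.386143i  product +0.063856-0.054091i
  m=-3: Y*=+0.263619-0.314182i  Y=-0.324990+0.152922i  product -0.037628+0.142419i
  m=-2: Y*=+0.334197+0.167834i  Y=+0.027176+0.025520i  product +0.004799+0.013090i
  m=-1: Y*=+0.014715-0.062089i  Y=-0.129436+0.326913i  product +0.018393+0.012847i
  m=+0: Y*=+0.387328-0.000000i  Y=-0.050898+0.000000i  product -0.019714+0.000000i
  m=+1: Y*=-0.014715-0.062089i  Y=+0.129436+0.326913i  product +0.018393-0.012847i
  m=+2: Y*=+0.334197-0.167834i  Y=+0.027176-0.025520i  product +0.004799-0.013090i
  m=+3: Y*=-0.263619-0.314182i  Y=+0.324990+0.152922i  product -0.037628-0.142419i
  m=+4: Y*=-0.129169+0.173494i  Y=+0.024286-0.386143i  product +0.063856+0.054091i
  m=+5: Y*=+0.056204+0.024246i  Y=-0.171887+0.055855i  product -0.011015-0.001028i
Accumulated sum +0.057096+0.000000i; after 4π/(2l+1) scaling, +0.065227+0.000000i ⇒ P_5 = 0.065227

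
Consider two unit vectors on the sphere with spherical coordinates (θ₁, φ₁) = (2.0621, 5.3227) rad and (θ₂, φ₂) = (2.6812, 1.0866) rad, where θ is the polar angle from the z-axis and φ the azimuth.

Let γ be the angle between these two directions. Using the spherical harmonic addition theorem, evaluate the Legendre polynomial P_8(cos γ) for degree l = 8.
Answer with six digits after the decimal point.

-0.137853

Expand P_8 via completeness: Σ_{m} conj(Y_{8,m}) at Ω₁ times Y_{8,m} at Ω₂ —
  m=-8: (0.031872, -0.185565) × (-0.000582, -0.000523) = (-0.000116, 0.000091)  (running Σ = (-0.000116, 0.000091))
  m=-7: (-0.364553, 0.171719) × (-0.001548, 0.006120) = (-0.000486, -0.002497)  (running Σ = (-0.000602, -0.002406))
  m=-6: (0.358891, 0.205618) × (0.031074, -0.007486) = (0.012692, 0.003703)  (running Σ = (0.012090, 0.001297))
  m=-5: (-0.006224, -0.068939) × (-0.075225, -0.085663) = (-0.005437, 0.005719)  (running Σ = (0.006652, 0.007016))
  m=-4: (0.244958, -0.206471) × (-0.103803, 0.270844) = (0.030494, 0.087778)  (running Σ = (0.037146, 0.094794))
  m=-3: (-0.233353, -0.062111) × (0.494434, -0.058719) = (-0.119025, -0.017007)  (running Σ = (-0.081878, 0.077786))
  m=-2: (-0.072054, -0.197286) × (-0.263440, -0.383089) = (-0.056596, 0.079576)  (running Σ = (-0.138475, 0.157363))
  m=-1: (-0.165177, 0.236176) × (0.016421, -0.031221) = (0.004661, 0.009035)  (running Σ = (-0.133814, 0.166398))
  m=0: (-0.170748, -0.000000) × (-0.475190, 0.000000) = (0.081138, 0.000000)  (running Σ = (-0.052676, 0.166398))
  m=1: (0.165177, 0.236176) × (-0.016421, -0.031221) = (0.004661, -0.009035)  (running Σ = (-0.048015, 0.157363))
  m=2: (-0.072054, 0.197286) × (-0.263440, 0.383089) = (-0.056596, -0.079576)  (running Σ = (-0.104611, 0.077786))
  m=3: (0.233353, -0.062111) × (-0.494434, -0.058719) = (-0.119025, 0.017007)  (running Σ = (-0.223636, 0.094794))
  m=4: (0.244958, 0.206471) × (-0.103803, -0.270844) = (0.030494, -0.087778)  (running Σ = (-0.193142, 0.007016))
  m=5: (0.006224, -0.068939) × (0.075225, -0.085663) = (-0.005437, -0.005719)  (running Σ = (-0.198579, 0.001297))
  m=6: (0.358891, -0.205618) × (0.031074, 0.007486) = (0.012692, -0.003703)  (running Σ = (-0.185887, -0.002406))
  m=7: (0.364553, 0.171719) × (0.001548, 0.006120) = (-0.000486, 0.002497)  (running Σ = (-0.186374, 0.000091))
  m=8: (0.031872, 0.185565) × (-0.000582, 0.000523) = (-0.000116, -0.000091)  (running Σ = (-0.186489, -0.000000))
Accumulated sum (-0.186489, -0.000000); after 4π/(2l+1) scaling, (-0.137853, -0.000000) ⇒ P_8 = -0.137853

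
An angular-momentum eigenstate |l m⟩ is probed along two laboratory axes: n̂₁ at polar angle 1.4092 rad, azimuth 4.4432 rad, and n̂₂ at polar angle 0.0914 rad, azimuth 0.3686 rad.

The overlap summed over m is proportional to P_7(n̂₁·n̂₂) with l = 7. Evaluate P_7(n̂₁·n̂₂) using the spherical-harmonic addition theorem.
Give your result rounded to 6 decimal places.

-0.209907

Expand P_7 via completeness: Σ_{m} conj(Y_{7,m}) at Ω₁ times Y_{7,m} at Ω₂ —
  m=-7: (0.433943, -0.140693) × (-0.000000, -0.000000) = (-0.000000, -0.000000)  (running Σ = (-0.000000, -0.000000))
  m=-6: (0.012333, 0.277977) × (-0.000001, -0.000001) = (0.000000, -0.000000)  (running Σ = (0.000000, -0.000000))
  m=-5: (0.222257, 0.050834) × (-0.000007, -0.000027) = (-0.000000, -0.000006)  (running Σ = (-0.000000, -0.000006))
  m=-4: (-0.141504, 0.262730) × (0.000048, -0.000499) = (0.000124, 0.000083)  (running Σ = (0.000124, 0.000077))
  m=-3: (0.106628, 0.102002) × (0.002949, -0.005878) = (0.000914, -0.000326)  (running Σ = (0.001038, -0.000249))
  m=-2: (-0.257861, 0.154002) × (0.044727, -0.040610) = (-0.005279, 0.017360)  (running Σ = (-0.004241, 0.017111))
  m=-1: (0.030674, 0.111184) × (0.328782, -0.126993) = (0.024205, 0.032660)  (running Σ = (0.019964, 0.049771))
  m=0: (-0.299961, -0.000000) × (0.968414, 0.000000) = (-0.290486, -0.000000)  (running Σ = (-0.270522, 0.049771))
  m=1: (-0.030674, 0.111184) × (-0.328782, -0.126993) = (0.024205, -0.032660)  (running Σ = (-0.246318, 0.017111))
  m=2: (-0.257861, -0.154002) × (0.044727, 0.040610) = (-0.005279, -0.017360)  (running Σ = (-0.251597, -0.000249))
  m=3: (-0.106628, 0.102002) × (-0.002949, -0.005878) = (0.000914, 0.000326)  (running Σ = (-0.250683, 0.000077))
  m=4: (-0.141504, -0.262730) × (0.000048, 0.000499) = (0.000124, -0.000083)  (running Σ = (-0.250558, -0.000006))
  m=5: (-0.222257, 0.050834) × (0.000007, -0.000027) = (-0.000000, 0.000006)  (running Σ = (-0.250559, -0.000000))
  m=6: (0.012333, -0.277977) × (-0.000001, 0.000001) = (0.000000, 0.000000)  (running Σ = (-0.250558, -0.000000))
  m=7: (-0.433943, -0.140693) × (0.000000, -0.000000) = (-0.000000, 0.000000)  (running Σ = (-0.250558, 0.000000))
Accumulated sum (-0.250558, 0.000000); after 4π/(2l+1) scaling, (-0.209907, 0.000000) ⇒ P_7 = -0.209907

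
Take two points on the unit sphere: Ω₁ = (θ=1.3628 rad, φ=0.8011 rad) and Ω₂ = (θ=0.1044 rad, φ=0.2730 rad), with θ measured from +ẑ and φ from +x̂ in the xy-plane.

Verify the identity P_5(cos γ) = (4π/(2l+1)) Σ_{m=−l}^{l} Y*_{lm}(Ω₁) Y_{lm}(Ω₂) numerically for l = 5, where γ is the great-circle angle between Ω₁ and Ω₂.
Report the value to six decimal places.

Expand P_5 via completeness: Σ_{m} conj(Y_{5,m}) at Ω₁ times Y_{5,m} at Ω₂ —
  m=-5: (-0.270326, -0.316491) × (0.000001, -0.000006) = (-0.000002, 0.000001)  (running Σ = (-0.000002, 0.000001))
  m=-4: (-0.277238, -0.017436) × (0.000079, -0.000153) = (-0.000025, 0.000041)  (running Σ = (-0.000027, 0.000042))
  m=-3: (0.147693, -0.134396) × (0.002113, -0.002260) = (0.000008, -0.000618)  (running Σ = (-0.000018, -0.000576))
  m=-2: (0.009174, -0.292041) × (0.030777, -0.018701) = (-0.005179, -0.009160)  (running Σ = (-0.005197, -0.009735))
  m=-1: (0.096218, 0.099288) × (0.247432, -0.069279) = (0.030686, 0.017901)  (running Σ = (0.025489, 0.008166))
  m=0: (0.292933, -0.000000) × (0.860637, 0.000000) = (0.252109, 0.000000)  (running Σ = (0.277597, 0.008166))
  m=1: (-0.096218, 0.099288) × (-0.247432, -0.069279) = (0.030686, -0.017901)  (running Σ = (0.308283, -0.009735))
  m=2: (0.009174, 0.292041) × (0.030777, 0.018701) = (-0.005179, 0.009160)  (running Σ = (0.303104, -0.000576))
  m=3: (-0.147693, -0.134396) × (-0.002113, -0.002260) = (0.000008, 0.000618)  (running Σ = (0.303112, 0.000042))
  m=4: (-0.277238, 0.017436) × (0.000079, 0.000153) = (-0.000025, -0.000041)  (running Σ = (0.303088, 0.000001))
  m=5: (0.270326, -0.316491) × (-0.000001, -0.000006) = (-0.000002, -0.000001)  (running Σ = (0.303086, -0.000000))
Accumulated sum (0.303086, -0.000000); after 4π/(2l+1) scaling, (0.346244, -0.000000) ⇒ P_5 = 0.346244

0.346244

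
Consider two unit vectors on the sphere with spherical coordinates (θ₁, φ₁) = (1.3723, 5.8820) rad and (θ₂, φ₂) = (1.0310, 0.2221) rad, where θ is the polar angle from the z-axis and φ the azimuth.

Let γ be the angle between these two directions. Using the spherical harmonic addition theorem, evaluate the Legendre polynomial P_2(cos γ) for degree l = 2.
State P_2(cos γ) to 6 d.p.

Term-by-term m-sum for l=2 (normalisation 4π/5 = 2.513274):
  m=-2: (0.258023, -0.266933) × (0.256654, -0.122147) = (0.033617, -0.100026)  (running Σ = (0.033617, -0.100026))
  m=-1: (0.137493, -0.058323) × (0.332237, -0.075028) = (0.041304, -0.029693)  (running Σ = (0.074922, -0.129719))
  m=0: (-0.278599, -0.000000) × (-0.065454, 0.000000) = (0.018235, 0.000000)  (running Σ = (0.093157, -0.129719))
  m=1: (-0.137493, -0.058323) × (-0.332237, -0.075028) = (0.041304, 0.029693)  (running Σ = (0.134461, -0.100026))
  m=2: (0.258023, 0.266933) × (0.256654, 0.122147) = (0.033617, 0.100026)  (running Σ = (0.168079, 0.000000))
Σ over m = (0.168079, 0.000000); ×(4π/5) → (0.422428, 0.000000). Real part: 0.422428

0.422428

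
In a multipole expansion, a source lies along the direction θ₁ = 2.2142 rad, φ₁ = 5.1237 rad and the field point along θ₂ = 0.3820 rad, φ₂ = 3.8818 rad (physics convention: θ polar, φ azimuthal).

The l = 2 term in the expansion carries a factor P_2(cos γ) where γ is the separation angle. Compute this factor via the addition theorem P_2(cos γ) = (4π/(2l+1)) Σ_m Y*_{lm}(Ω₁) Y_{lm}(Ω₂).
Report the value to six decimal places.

-0.182120

Term-by-term m-sum for l=2 (normalisation 4π/5 = 2.513274):
  term(m=-2) = -0.010503+0.008114i   from Y*(Ω₁)=-0.168206-0.181219i, Y(Ω₂)=+0.004845-0.053459i
  term(m=-1) = -0.032006-0.093778i   from Y*(Ω₁)=-0.148251+0.339876i, Y(Ω₂)=-0.197304+0.180231i
  term(m=+0) = +0.012554+0.000000i   from Y*(Ω₁)=+0.025143-0.000000i, Y(Ω₂)=+0.499300+0.000000i
  term(m=+1) = -0.032006+0.093778i   from Y*(Ω₁)=+0.148251+0.339876i, Y(Ω₂)=+0.197304+0.180231i
  term(m=+2) = -0.010503-0.008114i   from Y*(Ω₁)=-0.168206+0.181219i, Y(Ω₂)=+0.004845+0.053459i
Accumulated sum -0.072463+0.000000i; after 4π/(2l+1) scaling, -0.182120+0.000000i ⇒ P_2 = -0.182120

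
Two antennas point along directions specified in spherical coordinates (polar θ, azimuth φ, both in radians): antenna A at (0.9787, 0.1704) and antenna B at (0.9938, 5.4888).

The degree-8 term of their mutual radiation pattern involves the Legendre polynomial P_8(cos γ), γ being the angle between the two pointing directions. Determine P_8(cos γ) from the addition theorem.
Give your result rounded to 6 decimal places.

0.306124

Expand P_8 via completeness: Σ_{m} conj(Y_{8,m}) at Ω₁ times Y_{8,m} at Ω₂ —
  [-8]  conj(Y_{8,-8})(Ω₁) = 0.02387 + 0.11335j ; Y_{8,-8}(Ω₂) = 0.12515 + 0.00901j ; Δ = 0.00197 + 0.01440j
  [-7]  conj(Y_{8,-7})(Ω₁) = 0.11501 + 0.28964j ; Y_{8,-7}(Ω₂) = 0.24506 - 0.21602j ; Δ = 0.09075 + 0.04614j
  [-6]  conj(Y_{8,-6})(Ω₁) = 0.23521 + 0.38501j ; Y_{8,-6}(Ω₂) = 0.02435 - 0.45120j ; Δ = 0.17945 - 0.09675j
  [-5]  conj(Y_{8,-5})(Ω₁) = 0.19656 + 0.22466j ; Y_{8,-5}(Ω₂) = -0.18113 - 0.19818j ; Δ = 0.00892 - 0.07965j
  [-4]  conj(Y_{8,-4})(Ω₁) = -0.09866 - 0.08005j ; Y_{8,-4}(Ω₂) = 0.16365 + 0.00589j ; Δ = -0.01567 - 0.01368j
  [-3]  conj(Y_{8,-3})(Ω₁) = -0.31934 - 0.17913j ; Y_{8,-3}(Ω₂) = 0.26135 - 0.24762j ; Δ = -0.12782 + 0.03226j
  [-2]  conj(Y_{8,-2})(Ω₁) = -0.05725 - 0.02030j ; Y_{8,-2}(Ω₂) = 0.00030 - 0.01693j ; Δ = -0.00036 + 0.00096j
  [-1]  conj(Y_{8,-1})(Ω₁) = 0.33114 + 0.05698j ; Y_{8,-1}(Ω₂) = 0.24127 + 0.24565j ; Δ = 0.06590 + 0.09509j
  [+0]  conj(Y_{8,0})(Ω₁) = 0.11316 + 0.00000j ; Y_{8,0}(Ω₂) = 0.06952 + 0.00000j ; Δ = 0.00787 + 0.00000j
  [+1]  conj(Y_{8,1})(Ω₁) = -0.33114 + 0.05698j ; Y_{8,1}(Ω₂) = -0.24127 + 0.24565j ; Δ = 0.06590 - 0.09509j
  [+2]  conj(Y_{8,2})(Ω₁) = -0.05725 + 0.02030j ; Y_{8,2}(Ω₂) = 0.00030 + 0.01693j ; Δ = -0.00036 - 0.00096j
  [+3]  conj(Y_{8,3})(Ω₁) = 0.31934 - 0.17913j ; Y_{8,3}(Ω₂) = -0.26135 - 0.24762j ; Δ = -0.12782 - 0.03226j
  [+4]  conj(Y_{8,4})(Ω₁) = -0.09866 + 0.08005j ; Y_{8,4}(Ω₂) = 0.16365 - 0.00589j ; Δ = -0.01567 + 0.01368j
  [+5]  conj(Y_{8,5})(Ω₁) = -0.19656 + 0.22466j ; Y_{8,5}(Ω₂) = 0.18113 - 0.19818j ; Δ = 0.00892 + 0.07965j
  [+6]  conj(Y_{8,6})(Ω₁) = 0.23521 - 0.38501j ; Y_{8,6}(Ω₂) = 0.02435 + 0.45120j ; Δ = 0.17945 + 0.09675j
  [+7]  conj(Y_{8,7})(Ω₁) = -0.11501 + 0.28964j ; Y_{8,7}(Ω₂) = -0.24506 - 0.21602j ; Δ = 0.09075 - 0.04614j
  [+8]  conj(Y_{8,8})(Ω₁) = 0.02387 - 0.11335j ; Y_{8,8}(Ω₂) = 0.12515 - 0.00901j ; Δ = 0.00197 - 0.01440j
Σ over m = 0.41413 - 0.00000j; ×(4π/17) → 0.30612 - 0.00000j. Real part: 0.306124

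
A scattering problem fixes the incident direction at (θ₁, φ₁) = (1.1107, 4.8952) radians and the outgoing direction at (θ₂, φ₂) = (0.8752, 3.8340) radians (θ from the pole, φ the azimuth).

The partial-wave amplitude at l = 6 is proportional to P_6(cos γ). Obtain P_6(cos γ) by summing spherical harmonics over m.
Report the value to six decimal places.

Addition theorem: P_6(cos γ) = (4π/13) Σ_m Y*_{lm}(Ω₁) Y_{lm}(Ω₂), m = −6…6:
  m=-6: (-0.114086, -0.222424) × (-0.052347, 0.083878) = (0.024629, 0.002074)  (running Σ = (0.024629, 0.002074))
  m=-5: (0.339869, -0.262004) × (0.271364, -0.090061) = (0.068632, -0.101707)  (running Σ = (0.093261, -0.099633))
  m=-4: (0.200069, 0.179494) × (-0.406044, -0.158407) = (-0.052804, -0.104575)  (running Σ = (0.040457, -0.204208))
  m=-3: (0.090160, -0.147573) × (0.139006, 0.250608) = (0.049516, 0.002081)  (running Σ = (0.089973, -0.202127))
  m=-2: (0.309185, 0.118367) × (-0.029335, 0.155906) = (-0.027524, 0.044731)  (running Σ = (0.062449, -0.157395))
  m=-1: (0.010962, -0.059292) × (0.273732, -0.227031) = (-0.010461, -0.018719)  (running Σ = (0.051989, -0.176114))
  m=0: (0.332310, -0.000000) × (0.063201, 0.000000) = (0.021002, 0.000000)  (running Σ = (0.072991, -0.176114))
  m=1: (-0.010962, -0.059292) × (-0.273732, -0.227031) = (-0.010461, 0.018719)  (running Σ = (0.062530, -0.157395))
  m=2: (0.309185, -0.118367) × (-0.029335, -0.155906) = (-0.027524, -0.044731)  (running Σ = (0.035006, -0.202127))
  m=3: (-0.090160, -0.147573) × (-0.139006, 0.250608) = (0.049516, -0.002081)  (running Σ = (0.084522, -0.204208))
  m=4: (0.200069, -0.179494) × (-0.406044, 0.158407) = (-0.052804, 0.104575)  (running Σ = (0.031719, -0.099633))
  m=5: (-0.339869, -0.262004) × (-0.271364, -0.090061) = (0.068632, 0.101707)  (running Σ = (0.100351, 0.002074))
  m=6: (-0.114086, 0.222424) × (-0.052347, -0.083878) = (0.024629, -0.002074)  (running Σ = (0.124979, 0.000000))
Accumulated sum (0.124979, 0.000000); after 4π/(2l+1) scaling, (0.120811, 0.000000) ⇒ P_6 = 0.120811

0.120811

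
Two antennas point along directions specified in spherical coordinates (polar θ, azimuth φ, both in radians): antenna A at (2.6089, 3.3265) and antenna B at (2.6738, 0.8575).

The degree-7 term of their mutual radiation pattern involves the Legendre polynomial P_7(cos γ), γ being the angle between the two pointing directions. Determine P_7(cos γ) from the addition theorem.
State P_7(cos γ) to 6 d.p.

0.323516

Summing Y*_{l m}(θ₁,φ₁)·Y_{l m}(θ₂,φ₂) over m ∈ [−7, 7]; prefactor 4π/(2·7+1) = 0.837758:
  m=-7: -0.001189-0.004192i × +0.001821+0.000525i = +0.000000-0.000008i  (running Σ = +0.000000-0.000008i)
  m=-6: -0.012310-0.024761i × -0.005885-0.012744i = -0.000243+0.000303i  (running Σ = -0.000243+0.000294i)
  m=-5: -0.064550-0.085573i × -0.026383+0.058311i = +0.006693-0.001506i  (running Σ = +0.006450-0.001212i)
  m=-4: -0.206494-0.188407i × +0.190989-0.056662i = -0.050113-0.024283i  (running Σ = -0.043664-0.025495i)
  m=-3: -0.403678-0.250127i × -0.351865-0.225084i = +0.085740+0.178872i  (running Σ = +0.042077+0.153377i)
  m=-2: -0.392807-0.152272i × +0.073963+0.509348i = +0.048506-0.211338i  (running Σ = +0.090583-0.057961i)
  m=-1: +0.066821+0.012498i × +0.099874-0.115424i = +0.008116-0.006464i  (running Σ = +0.098699-0.064425i)
  m=0: +0.444515-0.000000i × +0.424668+0.000000i = +0.188771+0.000000i  (running Σ = +0.287470-0.064425i)
  m=1: -0.066821+0.012498i × -0.099874-0.115424i = +0.008116+0.006464i  (running Σ = +0.295586-0.057961i)
  m=2: -0.392807+0.152272i × +0.073963-0.509348i = +0.048506+0.211338i  (running Σ = +0.344092+0.153377i)
  m=3: +0.403678-0.250127i × +0.351865-0.225084i = +0.085740-0.178872i  (running Σ = +0.429833-0.025495i)
  m=4: -0.206494+0.188407i × +0.190989+0.056662i = -0.050113+0.024283i  (running Σ = +0.379719-0.001212i)
  m=5: +0.064550-0.085573i × +0.026383+0.058311i = +0.006693+0.001506i  (running Σ = +0.386412+0.000294i)
  m=6: -0.012310+0.024761i × -0.005885+0.012744i = -0.000243-0.000303i  (running Σ = +0.386169-0.000008i)
  m=7: +0.001189-0.004192i × -0.001821+0.000525i = +0.000000+0.000008i  (running Σ = +0.386169+0.000000i)
Total Σ_m = +0.386169+0.000000i. Multiply by 0.837758: +0.323516+0.000000i. P_7(cos γ) = 0.323516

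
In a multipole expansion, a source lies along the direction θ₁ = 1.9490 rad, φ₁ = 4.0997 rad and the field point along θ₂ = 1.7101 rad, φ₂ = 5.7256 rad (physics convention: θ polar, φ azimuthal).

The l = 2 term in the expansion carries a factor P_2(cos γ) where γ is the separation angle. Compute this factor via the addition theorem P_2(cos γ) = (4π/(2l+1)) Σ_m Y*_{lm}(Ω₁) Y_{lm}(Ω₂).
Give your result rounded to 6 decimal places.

-0.499999

Addition theorem: P_2(cos γ) = (4π/5) Σ_m Y*_{lm}(Ω₁) Y_{lm}(Ω₂), m = −2…2:
  m=-2: (-0.112956, 0.313902) × (0.166693, 0.340181) = (-0.125613, 0.013900)  (running Σ = (-0.125613, 0.013900))
  m=-1: (0.152454, 0.216884) × (-0.090142, -0.056211) = (-0.001551, -0.028120)  (running Σ = (-0.127164, -0.014220))
  m=0: (-0.186384, -0.000000) × (-0.297149, 0.000000) = (0.055384, 0.000000)  (running Σ = (-0.071780, -0.014220))
  m=1: (-0.152454, 0.216884) × (0.090142, -0.056211) = (-0.001551, 0.028120)  (running Σ = (-0.073331, 0.013900))
  m=2: (-0.112956, -0.313902) × (0.166693, -0.340181) = (-0.125613, -0.013900)  (running Σ = (-0.198943, 0.000000))
Accumulated sum (-0.198943, 0.000000); after 4π/(2l+1) scaling, (-0.499999, 0.000000) ⇒ P_2 = -0.499999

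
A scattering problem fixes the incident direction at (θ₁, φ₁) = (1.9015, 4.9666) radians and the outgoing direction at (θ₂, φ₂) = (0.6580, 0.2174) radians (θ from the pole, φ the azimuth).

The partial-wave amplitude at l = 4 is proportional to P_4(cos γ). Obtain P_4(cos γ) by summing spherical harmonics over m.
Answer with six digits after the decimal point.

Addition theorem: P_4(cos γ) = (4π/9) Σ_m Y*_{lm}(Ω₁) Y_{lm}(Ω₂), m = −4…4:
  [-4]  conj(Y_{4,-4})(Ω₁) = 0.18629 + 0.30117j ; Y_{4,-4}(Ω₂) = 0.03993 - 0.04729j ; Δ = 0.02168 + 0.00322j
  [-3]  conj(Y_{4,-3})(Ω₁) = 0.23756 - 0.24863j ; Y_{4,-3}(Ω₂) = 0.18000 - 0.13747j ; Δ = 0.00858 - 0.07741j
  [-2]  conj(Y_{4,-2})(Ω₁) = 0.06847 + 0.03816j ; Y_{4,-2}(Ω₂) = 0.38375 - 0.17823j ; Δ = 0.03308 + 0.00244j
  [-1]  conj(Y_{4,-1})(Ω₁) = 0.08265 - 0.31808j ; Y_{4,-1}(Ω₂) = 0.30894 - 0.06824j ; Δ = 0.00383 - 0.10391j
  [+0]  conj(Y_{4,0})(Ω₁) = 0.02391 + 0.00000j ; Y_{4,0}(Ω₂) = -0.21834 + 0.00000j ; Δ = -0.00522 + 0.00000j
  [+1]  conj(Y_{4,1})(Ω₁) = -0.08265 - 0.31808j ; Y_{4,1}(Ω₂) = -0.30894 - 0.06824j ; Δ = 0.00383 + 0.10391j
  [+2]  conj(Y_{4,2})(Ω₁) = 0.06847 - 0.03816j ; Y_{4,2}(Ω₂) = 0.38375 + 0.17823j ; Δ = 0.03308 - 0.00244j
  [+3]  conj(Y_{4,3})(Ω₁) = -0.23756 - 0.24863j ; Y_{4,3}(Ω₂) = -0.18000 - 0.13747j ; Δ = 0.00858 + 0.07741j
  [+4]  conj(Y_{4,4})(Ω₁) = 0.18629 - 0.30117j ; Y_{4,4}(Ω₂) = 0.03993 + 0.04729j ; Δ = 0.02168 - 0.00322j
Σ over m = 0.12912 + 0.00000j; ×(4π/9) → 0.18028 + 0.00000j. Real part: 0.180284

0.180284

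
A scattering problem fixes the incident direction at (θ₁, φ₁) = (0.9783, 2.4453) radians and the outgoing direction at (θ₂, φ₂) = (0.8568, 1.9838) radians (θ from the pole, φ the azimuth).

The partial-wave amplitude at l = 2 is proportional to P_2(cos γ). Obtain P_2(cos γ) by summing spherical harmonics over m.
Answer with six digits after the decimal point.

Summing Y*_{l m}(θ₁,φ₁)·Y_{l m}(θ₂,φ₂) over m ∈ [−2, 2]; prefactor 4π/(2·2+1) = 2.513274:
  m=-2: Y*=(0.047121, -0.261605)  Y=(-0.149543, 0.162210)  product (0.035388, 0.046765)
  m=-1: Y*=(-0.274576, 0.229537)  Y=(-0.153458, -0.350195)  product (0.122519, 0.060931)
  m=+0: Y*=(-0.020329, -0.000000)  Y=(0.090367, 0.000000)  product (-0.001837, -0.000000)
  m=+1: Y*=(0.274576, 0.229537)  Y=(0.153458, -0.350195)  product (0.122519, -0.060931)
  m=+2: Y*=(0.047121, 0.261605)  Y=(-0.149543, -0.162210)  product (0.035388, -0.046765)
Total Σ_m = (0.313977, 0.000000). Multiply by 2.513274: (0.789110, 0.000000). P_2(cos γ) = 0.789110

0.789110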